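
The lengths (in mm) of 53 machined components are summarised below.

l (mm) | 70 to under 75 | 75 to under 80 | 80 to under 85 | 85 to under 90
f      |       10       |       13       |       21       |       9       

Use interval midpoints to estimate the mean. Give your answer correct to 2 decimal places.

80.24

Midpoints: 72.5, 77.5, 82.5, 87.5
Σfm = 10×72.5 + 13×77.5 + 21×82.5 + 9×87.5 = 4252.5
n = Σf = 53
Mean = 4252.5 / 53 = 80.2358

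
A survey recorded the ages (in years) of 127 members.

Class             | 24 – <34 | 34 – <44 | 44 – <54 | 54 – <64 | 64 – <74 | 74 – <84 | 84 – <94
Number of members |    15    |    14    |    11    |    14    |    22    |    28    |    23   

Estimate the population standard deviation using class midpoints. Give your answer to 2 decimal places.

Midpoints: 29, 39, 49, 59, 69, 79, 89
n = 127, Σfm = 8123, mean = 63.9606
Σfm² = 570727
Σf(m − x̄)² = Σfm² − (Σfm)²/n = 570727 − 8123²/127 = 51174.8031
Population variance = 51174.8031 / 127 = 402.9512
Standard deviation = √402.9512 = 20.0736

20.07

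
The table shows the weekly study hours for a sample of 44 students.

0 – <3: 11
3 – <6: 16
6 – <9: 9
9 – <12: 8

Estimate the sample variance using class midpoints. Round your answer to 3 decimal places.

9.951

Midpoints: 1.5, 4.5, 7.5, 10.5
n = 44, Σfm = 240, mean = 5.4545
Σfm² = 1737
Σf(m − x̄)² = Σfm² − (Σfm)²/n = 1737 − 240²/44 = 427.9091
Sample variance = 427.9091 / 43 = 9.9514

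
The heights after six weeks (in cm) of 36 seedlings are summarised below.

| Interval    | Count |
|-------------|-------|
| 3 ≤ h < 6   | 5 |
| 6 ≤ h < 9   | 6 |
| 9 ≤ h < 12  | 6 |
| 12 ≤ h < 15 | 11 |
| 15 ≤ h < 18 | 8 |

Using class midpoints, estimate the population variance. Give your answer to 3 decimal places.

16.410

Midpoints: 4.5, 7.5, 10.5, 13.5, 16.5
n = 36, Σfm = 411, mean = 11.4167
Σfm² = 5283
Σf(m − x̄)² = Σfm² − (Σfm)²/n = 5283 − 411²/36 = 590.7500
Population variance = 590.7500 / 36 = 16.4097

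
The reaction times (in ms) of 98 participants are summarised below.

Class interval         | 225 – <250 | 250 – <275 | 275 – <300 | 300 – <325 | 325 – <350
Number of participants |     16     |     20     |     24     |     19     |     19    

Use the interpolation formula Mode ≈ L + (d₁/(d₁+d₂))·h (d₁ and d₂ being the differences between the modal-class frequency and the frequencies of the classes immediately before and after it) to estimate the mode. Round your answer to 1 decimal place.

Modal class: 275 – <300 (highest frequency 24).
d₁ = 24 − 20 = 4, d₂ = 24 − 19 = 5
Mode ≈ 275 + (4/(4+5)) × 25 = 275 + 11.1111 = 286.1111

286.1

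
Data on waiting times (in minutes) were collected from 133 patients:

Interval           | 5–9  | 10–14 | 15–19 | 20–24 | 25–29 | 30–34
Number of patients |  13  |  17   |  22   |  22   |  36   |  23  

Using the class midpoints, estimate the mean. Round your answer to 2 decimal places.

21.51

Midpoints: 7, 12, 17, 22, 27, 32
Σfm = 13×7 + 17×12 + 22×17 + 22×22 + 36×27 + 23×32 = 2861
n = Σf = 133
Mean = 2861 / 133 = 21.5113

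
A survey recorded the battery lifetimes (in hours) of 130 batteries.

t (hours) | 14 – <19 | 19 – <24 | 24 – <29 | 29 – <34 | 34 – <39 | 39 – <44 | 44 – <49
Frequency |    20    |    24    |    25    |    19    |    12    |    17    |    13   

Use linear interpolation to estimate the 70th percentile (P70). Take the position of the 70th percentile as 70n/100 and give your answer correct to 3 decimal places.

Cumulative frequencies: 20, 44, 69, 88, 100, 117, 130
n = 130; position = 70n/100 = 91.
This falls in the class 34 – <39: L = 34, F = 88, f = 12, h = 5.
70th percentile ≈ 34 + ((91 − 88) / 12) × 5 = 35.2500

35.250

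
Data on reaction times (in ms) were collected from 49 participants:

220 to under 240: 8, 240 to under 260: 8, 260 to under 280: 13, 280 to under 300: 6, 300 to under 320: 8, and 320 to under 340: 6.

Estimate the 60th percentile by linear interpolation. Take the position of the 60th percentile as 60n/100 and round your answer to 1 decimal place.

Cumulative frequencies: 8, 16, 29, 35, 43, 49
n = 49; position = 60n/100 = 29.4.
This falls in the class 280 to under 300: L = 280, F = 29, f = 6, h = 20.
60th percentile ≈ 280 + ((29.4 − 29) / 6) × 20 = 281.3333

281.3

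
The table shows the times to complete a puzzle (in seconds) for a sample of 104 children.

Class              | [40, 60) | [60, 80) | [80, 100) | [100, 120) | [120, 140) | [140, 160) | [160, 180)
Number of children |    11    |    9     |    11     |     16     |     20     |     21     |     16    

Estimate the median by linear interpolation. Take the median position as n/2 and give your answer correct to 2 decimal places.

125.00

Cumulative frequencies: 11, 20, 31, 47, 67, 88, 104
n = 104; position = n/2 = 52.
This falls in the class [120, 140): L = 120, F = 47, f = 20, h = 20.
Median ≈ 120 + ((52 − 47) / 20) × 20 = 125.0000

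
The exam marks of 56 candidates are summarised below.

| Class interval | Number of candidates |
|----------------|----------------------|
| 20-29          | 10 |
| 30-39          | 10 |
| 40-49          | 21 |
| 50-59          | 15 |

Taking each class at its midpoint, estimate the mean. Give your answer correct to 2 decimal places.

Midpoints: 24.5, 34.5, 44.5, 54.5
Σfm = 10×24.5 + 10×34.5 + 21×44.5 + 15×54.5 = 2342
n = Σf = 56
Mean = 2342 / 56 = 41.8214

41.82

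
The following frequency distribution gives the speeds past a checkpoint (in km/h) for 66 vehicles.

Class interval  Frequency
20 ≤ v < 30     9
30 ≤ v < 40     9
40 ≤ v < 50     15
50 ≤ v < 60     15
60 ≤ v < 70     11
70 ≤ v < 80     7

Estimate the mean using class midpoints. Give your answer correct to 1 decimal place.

49.7

Midpoints: 25, 35, 45, 55, 65, 75
Σfm = 9×25 + 9×35 + 15×45 + 15×55 + 11×65 + 7×75 = 3280
n = Σf = 66
Mean = 3280 / 66 = 49.6970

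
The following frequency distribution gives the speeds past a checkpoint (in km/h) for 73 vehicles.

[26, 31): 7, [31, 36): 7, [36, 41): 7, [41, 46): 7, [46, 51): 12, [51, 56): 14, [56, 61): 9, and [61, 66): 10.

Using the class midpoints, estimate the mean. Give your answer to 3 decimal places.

47.952

Midpoints: 28.5, 33.5, 38.5, 43.5, 48.5, 53.5, 58.5, 63.5
Σfm = 7×28.5 + 7×33.5 + 7×38.5 + 7×43.5 + 12×48.5 + 14×53.5 + 9×58.5 + 10×63.5 = 3500.5
n = Σf = 73
Mean = 3500.5 / 73 = 47.9521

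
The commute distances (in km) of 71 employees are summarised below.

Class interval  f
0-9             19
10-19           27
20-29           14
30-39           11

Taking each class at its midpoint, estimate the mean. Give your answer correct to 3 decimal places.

16.894

Midpoints: 4.5, 14.5, 24.5, 34.5
Σfm = 19×4.5 + 27×14.5 + 14×24.5 + 11×34.5 = 1199.5
n = Σf = 71
Mean = 1199.5 / 71 = 16.8944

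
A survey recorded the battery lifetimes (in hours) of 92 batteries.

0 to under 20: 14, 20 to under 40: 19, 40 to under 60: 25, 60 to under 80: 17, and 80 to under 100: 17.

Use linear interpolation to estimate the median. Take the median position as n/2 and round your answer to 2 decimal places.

Cumulative frequencies: 14, 33, 58, 75, 92
n = 92; position = n/2 = 46.
This falls in the class 40 to under 60: L = 40, F = 33, f = 25, h = 20.
Median ≈ 40 + ((46 − 33) / 25) × 20 = 50.4000

50.40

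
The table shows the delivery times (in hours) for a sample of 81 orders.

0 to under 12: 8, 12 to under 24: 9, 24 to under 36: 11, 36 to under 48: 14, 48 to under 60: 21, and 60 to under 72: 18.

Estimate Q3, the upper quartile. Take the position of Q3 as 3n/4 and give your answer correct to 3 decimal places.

58.714

Cumulative frequencies: 8, 17, 28, 42, 63, 81
n = 81; position = 3n/4 = 60.75.
This falls in the class 48 to under 60: L = 48, F = 42, f = 21, h = 12.
Upper quartile ≈ 48 + ((60.75 − 42) / 21) × 12 = 58.7143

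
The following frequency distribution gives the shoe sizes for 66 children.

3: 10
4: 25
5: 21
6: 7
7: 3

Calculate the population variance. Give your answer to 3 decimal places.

1.038

Values: 3, 4, 5, 6, 7
n = 66, Σfx = 298, mean = 4.5152
Σfx² = 1414
Σf(x − x̄)² = Σfx² − (Σfx)²/n = 1414 − 298²/66 = 68.4848
Population variance = 68.4848 / 66 = 1.0376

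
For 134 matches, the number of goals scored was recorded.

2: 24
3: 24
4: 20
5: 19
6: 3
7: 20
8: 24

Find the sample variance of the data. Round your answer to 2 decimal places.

Values: 2, 3, 4, 5, 6, 7, 8
n = 134, Σfx = 645, mean = 4.8134
Σfx² = 3731
Σf(x − x̄)² = Σfx² − (Σfx)²/n = 3731 − 645²/134 = 626.3358
Sample variance = 626.3358 / 133 = 4.7093

4.71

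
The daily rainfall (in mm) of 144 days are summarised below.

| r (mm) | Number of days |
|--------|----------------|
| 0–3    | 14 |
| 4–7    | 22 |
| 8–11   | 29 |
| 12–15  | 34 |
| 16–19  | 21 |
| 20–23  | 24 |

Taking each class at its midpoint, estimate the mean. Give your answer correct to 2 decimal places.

12.22

Midpoints: 1.5, 5.5, 9.5, 13.5, 17.5, 21.5
Σfm = 14×1.5 + 22×5.5 + 29×9.5 + 34×13.5 + 21×17.5 + 24×21.5 = 1760
n = Σf = 144
Mean = 1760 / 144 = 12.2222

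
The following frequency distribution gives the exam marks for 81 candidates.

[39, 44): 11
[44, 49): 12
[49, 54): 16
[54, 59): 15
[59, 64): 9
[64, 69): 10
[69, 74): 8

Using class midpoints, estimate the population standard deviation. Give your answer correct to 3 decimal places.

9.281

Midpoints: 41.5, 46.5, 51.5, 56.5, 61.5, 66.5, 71.5
n = 81, Σfm = 4476.5, mean = 55.2654
Σfm² = 254372.25
Σf(m − x̄)² = Σfm² − (Σfm)²/n = 254372.25 − 4476.5²/81 = 6976.5432
Population variance = 6976.5432 / 81 = 86.1302
Standard deviation = √86.1302 = 9.2806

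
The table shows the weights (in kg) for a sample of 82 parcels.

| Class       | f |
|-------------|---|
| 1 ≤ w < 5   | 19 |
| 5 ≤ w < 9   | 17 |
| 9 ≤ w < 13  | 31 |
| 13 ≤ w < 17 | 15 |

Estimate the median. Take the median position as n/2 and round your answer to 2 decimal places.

Cumulative frequencies: 19, 36, 67, 82
n = 82; position = n/2 = 41.
This falls in the class 9 ≤ w < 13: L = 9, F = 36, f = 31, h = 4.
Median ≈ 9 + ((41 − 36) / 31) × 4 = 9.6452

9.65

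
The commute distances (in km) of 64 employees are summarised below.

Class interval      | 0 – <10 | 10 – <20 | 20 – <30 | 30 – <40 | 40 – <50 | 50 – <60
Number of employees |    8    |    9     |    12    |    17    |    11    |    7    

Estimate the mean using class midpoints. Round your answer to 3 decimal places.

Midpoints: 5, 15, 25, 35, 45, 55
Σfm = 8×5 + 9×15 + 12×25 + 17×35 + 11×45 + 7×55 = 1950
n = Σf = 64
Mean = 1950 / 64 = 30.4688

30.469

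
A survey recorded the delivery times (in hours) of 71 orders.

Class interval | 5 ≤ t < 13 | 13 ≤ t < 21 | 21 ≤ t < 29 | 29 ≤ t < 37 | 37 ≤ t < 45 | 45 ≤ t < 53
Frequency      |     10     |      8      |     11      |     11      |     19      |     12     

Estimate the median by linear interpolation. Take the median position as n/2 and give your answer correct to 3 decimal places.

Cumulative frequencies: 10, 18, 29, 40, 59, 71
n = 71; position = n/2 = 35.5.
This falls in the class 29 ≤ t < 37: L = 29, F = 29, f = 11, h = 8.
Median ≈ 29 + ((35.5 − 29) / 11) × 8 = 33.7273

33.727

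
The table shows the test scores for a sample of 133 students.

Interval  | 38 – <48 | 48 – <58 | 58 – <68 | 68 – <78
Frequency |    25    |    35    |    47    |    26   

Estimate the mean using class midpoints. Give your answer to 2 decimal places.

58.56

Midpoints: 43, 53, 63, 73
Σfm = 25×43 + 35×53 + 47×63 + 26×73 = 7789
n = Σf = 133
Mean = 7789 / 133 = 58.5639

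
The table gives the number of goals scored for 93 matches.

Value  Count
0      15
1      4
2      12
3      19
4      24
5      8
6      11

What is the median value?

Cumulative frequencies: 15, 19, 31, 50, 74, 82, 93
n = 93, so the median is the value in position (n+1)/2 = 47.
Position 47 falls at value 3.

3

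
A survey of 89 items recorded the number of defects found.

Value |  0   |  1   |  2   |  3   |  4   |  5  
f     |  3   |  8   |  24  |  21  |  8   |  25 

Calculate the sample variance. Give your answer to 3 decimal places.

2.160

Values: 0, 1, 2, 3, 4, 5
n = 89, Σfx = 276, mean = 3.1011
Σfx² = 1046
Σf(x − x̄)² = Σfx² − (Σfx)²/n = 1046 − 276²/89 = 190.0899
Sample variance = 190.0899 / 88 = 2.1601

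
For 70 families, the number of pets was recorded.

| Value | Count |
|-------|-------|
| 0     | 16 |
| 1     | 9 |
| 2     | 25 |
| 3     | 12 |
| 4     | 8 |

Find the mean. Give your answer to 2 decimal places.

Values: 0, 1, 2, 3, 4
Σfx = 16×0 + 9×1 + 25×2 + 12×3 + 8×4 = 127
n = Σf = 70
Mean = 127 / 70 = 1.8143

1.81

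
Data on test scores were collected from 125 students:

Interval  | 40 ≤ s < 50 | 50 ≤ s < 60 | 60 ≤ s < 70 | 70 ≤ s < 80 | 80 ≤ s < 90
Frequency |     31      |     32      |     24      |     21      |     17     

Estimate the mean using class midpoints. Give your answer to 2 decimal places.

Midpoints: 45, 55, 65, 75, 85
Σfm = 31×45 + 32×55 + 24×65 + 21×75 + 17×85 = 7735
n = Σf = 125
Mean = 7735 / 125 = 61.8800

61.88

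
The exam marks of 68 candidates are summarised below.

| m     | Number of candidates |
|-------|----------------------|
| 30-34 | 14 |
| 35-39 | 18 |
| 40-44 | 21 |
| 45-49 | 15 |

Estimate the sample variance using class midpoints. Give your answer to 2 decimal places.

27.94

Midpoints: 32, 37, 42, 47
n = 68, Σfm = 2701, mean = 39.7206
Σfm² = 109157
Σf(m − x̄)² = Σfm² − (Σfm)²/n = 109157 − 2701²/68 = 1871.6912
Sample variance = 1871.6912 / 67 = 27.9357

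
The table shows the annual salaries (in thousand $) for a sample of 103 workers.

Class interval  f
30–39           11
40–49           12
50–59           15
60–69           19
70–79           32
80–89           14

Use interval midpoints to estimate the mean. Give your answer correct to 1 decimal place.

Midpoints: 34.5, 44.5, 54.5, 64.5, 74.5, 84.5
Σfm = 11×34.5 + 12×44.5 + 15×54.5 + 19×64.5 + 32×74.5 + 14×84.5 = 6523.5
n = Σf = 103
Mean = 6523.5 / 103 = 63.3350

63.3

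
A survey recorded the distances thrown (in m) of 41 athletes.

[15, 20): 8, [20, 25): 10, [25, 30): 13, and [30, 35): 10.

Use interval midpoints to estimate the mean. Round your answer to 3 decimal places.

Midpoints: 17.5, 22.5, 27.5, 32.5
Σfm = 8×17.5 + 10×22.5 + 13×27.5 + 10×32.5 = 1047.5
n = Σf = 41
Mean = 1047.5 / 41 = 25.5488

25.549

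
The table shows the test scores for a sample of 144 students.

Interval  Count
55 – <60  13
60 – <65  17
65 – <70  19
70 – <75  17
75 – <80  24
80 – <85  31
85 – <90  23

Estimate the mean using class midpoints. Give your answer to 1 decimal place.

Midpoints: 57.5, 62.5, 67.5, 72.5, 77.5, 82.5, 87.5
Σfm = 13×57.5 + 17×62.5 + 19×67.5 + 17×72.5 + 24×77.5 + 31×82.5 + 23×87.5 = 10755
n = Σf = 144
Mean = 10755 / 144 = 74.6875

74.7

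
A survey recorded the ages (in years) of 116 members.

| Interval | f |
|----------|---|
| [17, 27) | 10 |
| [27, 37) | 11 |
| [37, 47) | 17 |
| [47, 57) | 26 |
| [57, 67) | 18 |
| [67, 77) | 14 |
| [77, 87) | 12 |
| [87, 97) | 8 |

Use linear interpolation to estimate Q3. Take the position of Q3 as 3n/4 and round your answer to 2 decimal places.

70.57

Cumulative frequencies: 10, 21, 38, 64, 82, 96, 108, 116
n = 116; position = 3n/4 = 87.
This falls in the class [67, 77): L = 67, F = 82, f = 14, h = 10.
Upper quartile ≈ 67 + ((87 − 82) / 14) × 10 = 70.5714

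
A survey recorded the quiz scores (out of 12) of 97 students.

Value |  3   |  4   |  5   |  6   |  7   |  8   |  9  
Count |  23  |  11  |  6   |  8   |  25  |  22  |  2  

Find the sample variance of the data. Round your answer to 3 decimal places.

3.990

Values: 3, 4, 5, 6, 7, 8, 9
n = 97, Σfx = 560, mean = 5.7732
Σfx² = 3616
Σf(x − x̄)² = Σfx² − (Σfx)²/n = 3616 − 560²/97 = 383.0103
Sample variance = 383.0103 / 96 = 3.9897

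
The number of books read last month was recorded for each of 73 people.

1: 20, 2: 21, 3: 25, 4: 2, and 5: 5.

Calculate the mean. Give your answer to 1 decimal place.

Values: 1, 2, 3, 4, 5
Σfx = 20×1 + 21×2 + 25×3 + 2×4 + 5×5 = 170
n = Σf = 73
Mean = 170 / 73 = 2.3288

2.3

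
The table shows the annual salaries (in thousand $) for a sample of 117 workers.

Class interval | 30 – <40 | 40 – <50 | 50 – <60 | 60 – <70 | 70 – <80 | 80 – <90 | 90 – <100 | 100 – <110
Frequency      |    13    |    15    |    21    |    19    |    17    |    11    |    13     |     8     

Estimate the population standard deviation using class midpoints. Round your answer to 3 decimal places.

Midpoints: 35, 45, 55, 65, 75, 85, 95, 105
n = 117, Σfm = 7805, mean = 66.7094
Σfm² = 570725
Σf(m − x̄)² = Σfm² − (Σfm)²/n = 570725 − 7805²/117 = 50058.1197
Population variance = 50058.1197 / 117 = 427.8472
Standard deviation = √427.8472 = 20.6845

20.684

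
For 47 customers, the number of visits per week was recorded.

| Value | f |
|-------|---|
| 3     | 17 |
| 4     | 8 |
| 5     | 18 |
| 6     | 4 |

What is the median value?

Cumulative frequencies: 17, 25, 43, 47
n = 47, so the median is the value in position (n+1)/2 = 24.
Position 24 falls at value 4.

4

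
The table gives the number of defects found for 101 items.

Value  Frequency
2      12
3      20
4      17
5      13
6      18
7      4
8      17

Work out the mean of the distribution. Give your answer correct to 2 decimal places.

Values: 2, 3, 4, 5, 6, 7, 8
Σfx = 12×2 + 20×3 + 17×4 + 13×5 + 18×6 + 4×7 + 17×8 = 489
n = Σf = 101
Mean = 489 / 101 = 4.8416

4.84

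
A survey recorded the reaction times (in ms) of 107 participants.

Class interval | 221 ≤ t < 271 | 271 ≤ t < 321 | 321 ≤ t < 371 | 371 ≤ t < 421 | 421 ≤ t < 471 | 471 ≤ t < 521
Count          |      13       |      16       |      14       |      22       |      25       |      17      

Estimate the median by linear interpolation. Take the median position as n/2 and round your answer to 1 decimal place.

Cumulative frequencies: 13, 29, 43, 65, 90, 107
n = 107; position = n/2 = 53.5.
This falls in the class 371 ≤ t < 421: L = 371, F = 43, f = 22, h = 50.
Median ≈ 371 + ((53.5 − 43) / 22) × 50 = 394.8636

394.9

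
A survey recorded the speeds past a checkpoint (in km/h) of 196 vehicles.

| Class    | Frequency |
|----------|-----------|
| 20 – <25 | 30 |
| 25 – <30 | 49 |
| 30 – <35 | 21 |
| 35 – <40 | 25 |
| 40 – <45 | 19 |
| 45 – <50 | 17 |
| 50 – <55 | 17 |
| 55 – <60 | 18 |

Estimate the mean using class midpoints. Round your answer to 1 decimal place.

36.7

Midpoints: 22.5, 27.5, 32.5, 37.5, 42.5, 47.5, 52.5, 57.5
Σfm = 30×22.5 + 49×27.5 + 21×32.5 + 25×37.5 + 19×42.5 + 17×47.5 + 17×52.5 + 18×57.5 = 7185
n = Σf = 196
Mean = 7185 / 196 = 36.6582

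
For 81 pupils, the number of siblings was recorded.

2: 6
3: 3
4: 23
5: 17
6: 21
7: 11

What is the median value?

5

Cumulative frequencies: 6, 9, 32, 49, 70, 81
n = 81, so the median is the value in position (n+1)/2 = 41.
Position 41 falls at value 5.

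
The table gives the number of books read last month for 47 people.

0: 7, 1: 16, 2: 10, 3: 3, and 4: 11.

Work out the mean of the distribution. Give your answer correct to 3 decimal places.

Values: 0, 1, 2, 3, 4
Σfx = 7×0 + 16×1 + 10×2 + 3×3 + 11×4 = 89
n = Σf = 47
Mean = 89 / 47 = 1.8936

1.894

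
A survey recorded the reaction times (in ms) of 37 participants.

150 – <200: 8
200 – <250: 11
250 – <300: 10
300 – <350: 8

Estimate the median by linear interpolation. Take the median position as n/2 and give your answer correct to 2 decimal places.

247.73

Cumulative frequencies: 8, 19, 29, 37
n = 37; position = n/2 = 18.5.
This falls in the class 200 – <250: L = 200, F = 8, f = 11, h = 50.
Median ≈ 200 + ((18.5 − 8) / 11) × 50 = 247.7273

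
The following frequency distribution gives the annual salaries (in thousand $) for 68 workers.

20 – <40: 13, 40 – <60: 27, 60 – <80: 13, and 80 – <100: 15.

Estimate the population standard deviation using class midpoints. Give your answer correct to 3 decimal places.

Midpoints: 30, 50, 70, 90
n = 68, Σfm = 4000, mean = 58.8235
Σfm² = 264400
Σf(m − x̄)² = Σfm² − (Σfm)²/n = 264400 − 4000²/68 = 29105.8824
Population variance = 29105.8824 / 68 = 428.0277
Standard deviation = √428.0277 = 20.6888

20.689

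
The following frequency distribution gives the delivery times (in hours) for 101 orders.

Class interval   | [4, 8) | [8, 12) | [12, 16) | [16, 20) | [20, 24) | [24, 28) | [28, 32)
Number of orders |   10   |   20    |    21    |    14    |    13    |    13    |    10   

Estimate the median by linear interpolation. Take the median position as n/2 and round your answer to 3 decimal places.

Cumulative frequencies: 10, 30, 51, 65, 78, 91, 101
n = 101; position = n/2 = 50.5.
This falls in the class [12, 16): L = 12, F = 30, f = 21, h = 4.
Median ≈ 12 + ((50.5 − 30) / 21) × 4 = 15.9048

15.905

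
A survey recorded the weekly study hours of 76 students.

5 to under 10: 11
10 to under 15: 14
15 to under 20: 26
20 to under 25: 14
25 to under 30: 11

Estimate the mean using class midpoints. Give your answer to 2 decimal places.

17.50

Midpoints: 7.5, 12.5, 17.5, 22.5, 27.5
Σfm = 11×7.5 + 14×12.5 + 26×17.5 + 14×22.5 + 11×27.5 = 1330
n = Σf = 76
Mean = 1330 / 76 = 17.5000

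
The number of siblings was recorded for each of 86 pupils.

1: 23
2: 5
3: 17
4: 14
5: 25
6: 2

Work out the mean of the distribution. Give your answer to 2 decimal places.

3.22

Values: 1, 2, 3, 4, 5, 6
Σfx = 23×1 + 5×2 + 17×3 + 14×4 + 25×5 + 2×6 = 277
n = Σf = 86
Mean = 277 / 86 = 3.2209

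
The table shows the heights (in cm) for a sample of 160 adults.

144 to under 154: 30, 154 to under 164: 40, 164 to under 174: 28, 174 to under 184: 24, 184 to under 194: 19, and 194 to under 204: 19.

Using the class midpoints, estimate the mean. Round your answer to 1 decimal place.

170.2

Midpoints: 149, 159, 169, 179, 189, 199
Σfm = 30×149 + 40×159 + 28×169 + 24×179 + 19×189 + 19×199 = 27230
n = Σf = 160
Mean = 27230 / 160 = 170.1875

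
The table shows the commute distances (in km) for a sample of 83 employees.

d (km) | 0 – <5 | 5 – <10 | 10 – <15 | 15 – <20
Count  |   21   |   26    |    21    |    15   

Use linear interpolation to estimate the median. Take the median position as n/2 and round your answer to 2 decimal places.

8.94

Cumulative frequencies: 21, 47, 68, 83
n = 83; position = n/2 = 41.5.
This falls in the class 5 – <10: L = 5, F = 21, f = 26, h = 5.
Median ≈ 5 + ((41.5 − 21) / 26) × 5 = 8.9423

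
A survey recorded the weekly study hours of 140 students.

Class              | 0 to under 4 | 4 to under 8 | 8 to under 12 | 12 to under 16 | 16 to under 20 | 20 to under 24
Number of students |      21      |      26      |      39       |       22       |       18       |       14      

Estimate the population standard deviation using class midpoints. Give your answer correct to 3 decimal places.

6.073

Midpoints: 2, 6, 10, 14, 18, 22
n = 140, Σfm = 1528, mean = 10.9143
Σfm² = 21840
Σf(m − x̄)² = Σfm² − (Σfm)²/n = 21840 − 1528²/140 = 5162.9714
Population variance = 5162.9714 / 140 = 36.8784
Standard deviation = √36.8784 = 6.0728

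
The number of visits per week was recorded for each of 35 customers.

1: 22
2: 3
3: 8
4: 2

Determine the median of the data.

Cumulative frequencies: 22, 25, 33, 35
n = 35, so the median is the value in position (n+1)/2 = 18.
Position 18 falls at value 1.

1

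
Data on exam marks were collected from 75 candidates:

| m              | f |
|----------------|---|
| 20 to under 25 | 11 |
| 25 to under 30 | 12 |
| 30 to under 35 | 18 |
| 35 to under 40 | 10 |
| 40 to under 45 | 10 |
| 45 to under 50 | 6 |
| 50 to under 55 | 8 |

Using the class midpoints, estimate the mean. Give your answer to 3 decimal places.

35.567

Midpoints: 22.5, 27.5, 32.5, 37.5, 42.5, 47.5, 52.5
Σfm = 11×22.5 + 12×27.5 + 18×32.5 + 10×37.5 + 10×42.5 + 6×47.5 + 8×52.5 = 2667.5
n = Σf = 75
Mean = 2667.5 / 75 = 35.5667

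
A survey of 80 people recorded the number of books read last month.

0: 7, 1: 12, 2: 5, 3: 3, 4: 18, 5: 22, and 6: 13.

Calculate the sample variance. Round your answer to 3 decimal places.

Values: 0, 1, 2, 3, 4, 5, 6
n = 80, Σfx = 291, mean = 3.6375
Σfx² = 1365
Σf(x − x̄)² = Σfx² − (Σfx)²/n = 1365 − 291²/80 = 306.4875
Sample variance = 306.4875 / 79 = 3.8796

3.880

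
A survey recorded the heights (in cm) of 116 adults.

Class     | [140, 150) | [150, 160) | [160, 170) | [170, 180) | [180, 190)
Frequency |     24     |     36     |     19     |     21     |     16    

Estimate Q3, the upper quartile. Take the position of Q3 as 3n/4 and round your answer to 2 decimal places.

173.81

Cumulative frequencies: 24, 60, 79, 100, 116
n = 116; position = 3n/4 = 87.
This falls in the class [170, 180): L = 170, F = 79, f = 21, h = 10.
Upper quartile ≈ 170 + ((87 − 79) / 21) × 10 = 173.8095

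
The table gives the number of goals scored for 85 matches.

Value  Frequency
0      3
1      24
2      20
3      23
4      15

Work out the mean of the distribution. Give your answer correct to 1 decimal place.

Values: 0, 1, 2, 3, 4
Σfx = 3×0 + 24×1 + 20×2 + 23×3 + 15×4 = 193
n = Σf = 85
Mean = 193 / 85 = 2.2706

2.3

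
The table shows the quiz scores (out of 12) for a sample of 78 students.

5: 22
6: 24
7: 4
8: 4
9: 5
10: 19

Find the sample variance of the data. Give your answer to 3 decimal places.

3.986

Values: 5, 6, 7, 8, 9, 10
n = 78, Σfx = 549, mean = 7.0385
Σfx² = 4171
Σf(x − x̄)² = Σfx² − (Σfx)²/n = 4171 − 549²/78 = 306.8846
Sample variance = 306.8846 / 77 = 3.9855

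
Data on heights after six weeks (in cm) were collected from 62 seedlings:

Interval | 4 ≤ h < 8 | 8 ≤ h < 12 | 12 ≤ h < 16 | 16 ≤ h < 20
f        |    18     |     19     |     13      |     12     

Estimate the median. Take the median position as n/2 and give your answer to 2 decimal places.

Cumulative frequencies: 18, 37, 50, 62
n = 62; position = n/2 = 31.
This falls in the class 8 ≤ h < 12: L = 8, F = 18, f = 19, h = 4.
Median ≈ 8 + ((31 − 18) / 19) × 4 = 10.7368

10.74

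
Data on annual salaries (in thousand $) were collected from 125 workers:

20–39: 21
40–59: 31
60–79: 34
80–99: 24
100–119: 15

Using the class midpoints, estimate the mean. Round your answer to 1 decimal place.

Midpoints: 29.5, 49.5, 69.5, 89.5, 109.5
Σfm = 21×29.5 + 31×49.5 + 34×69.5 + 24×89.5 + 15×109.5 = 8307.5
n = Σf = 125
Mean = 8307.5 / 125 = 66.4600

66.5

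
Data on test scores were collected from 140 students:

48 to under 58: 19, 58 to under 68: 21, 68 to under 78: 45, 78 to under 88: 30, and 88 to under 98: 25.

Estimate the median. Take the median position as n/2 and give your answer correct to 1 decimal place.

74.7

Cumulative frequencies: 19, 40, 85, 115, 140
n = 140; position = n/2 = 70.
This falls in the class 68 to under 78: L = 68, F = 40, f = 45, h = 10.
Median ≈ 68 + ((70 − 40) / 45) × 10 = 74.6667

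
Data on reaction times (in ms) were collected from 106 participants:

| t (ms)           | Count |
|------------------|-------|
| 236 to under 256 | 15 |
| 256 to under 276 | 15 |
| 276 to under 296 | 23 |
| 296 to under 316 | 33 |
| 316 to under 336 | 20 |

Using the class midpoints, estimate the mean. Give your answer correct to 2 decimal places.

291.28

Midpoints: 246, 266, 286, 306, 326
Σfm = 15×246 + 15×266 + 23×286 + 33×306 + 20×326 = 30876
n = Σf = 106
Mean = 30876 / 106 = 291.2830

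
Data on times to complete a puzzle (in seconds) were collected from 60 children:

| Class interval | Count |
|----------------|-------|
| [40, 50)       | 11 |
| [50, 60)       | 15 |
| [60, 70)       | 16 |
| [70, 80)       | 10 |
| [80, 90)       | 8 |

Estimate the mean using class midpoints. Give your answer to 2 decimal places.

Midpoints: 45, 55, 65, 75, 85
Σfm = 11×45 + 15×55 + 16×65 + 10×75 + 8×85 = 3790
n = Σf = 60
Mean = 3790 / 60 = 63.1667

63.17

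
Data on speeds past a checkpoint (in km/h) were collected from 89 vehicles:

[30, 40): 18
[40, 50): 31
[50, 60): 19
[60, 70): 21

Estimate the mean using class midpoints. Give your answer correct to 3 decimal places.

49.831

Midpoints: 35, 45, 55, 65
Σfm = 18×35 + 31×45 + 19×55 + 21×65 = 4435
n = Σf = 89
Mean = 4435 / 89 = 49.8315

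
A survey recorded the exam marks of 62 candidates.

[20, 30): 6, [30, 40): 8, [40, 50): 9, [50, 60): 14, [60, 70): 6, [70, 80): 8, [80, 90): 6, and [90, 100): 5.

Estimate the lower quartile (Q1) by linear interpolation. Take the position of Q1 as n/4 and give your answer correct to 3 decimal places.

41.667

Cumulative frequencies: 6, 14, 23, 37, 43, 51, 57, 62
n = 62; position = n/4 = 15.5.
This falls in the class [40, 50): L = 40, F = 14, f = 9, h = 10.
Lower quartile ≈ 40 + ((15.5 − 14) / 9) × 10 = 41.6667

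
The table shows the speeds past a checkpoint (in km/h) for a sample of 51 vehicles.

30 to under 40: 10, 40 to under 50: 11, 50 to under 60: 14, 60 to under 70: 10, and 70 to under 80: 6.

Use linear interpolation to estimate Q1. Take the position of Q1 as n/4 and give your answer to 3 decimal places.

42.500

Cumulative frequencies: 10, 21, 35, 45, 51
n = 51; position = n/4 = 12.75.
This falls in the class 40 to under 50: L = 40, F = 10, f = 11, h = 10.
Lower quartile ≈ 40 + ((12.75 − 10) / 11) × 10 = 42.5000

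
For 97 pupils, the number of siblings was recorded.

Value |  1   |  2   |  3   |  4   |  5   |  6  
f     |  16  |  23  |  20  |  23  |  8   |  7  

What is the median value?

Cumulative frequencies: 16, 39, 59, 82, 90, 97
n = 97, so the median is the value in position (n+1)/2 = 49.
Position 49 falls at value 3.

3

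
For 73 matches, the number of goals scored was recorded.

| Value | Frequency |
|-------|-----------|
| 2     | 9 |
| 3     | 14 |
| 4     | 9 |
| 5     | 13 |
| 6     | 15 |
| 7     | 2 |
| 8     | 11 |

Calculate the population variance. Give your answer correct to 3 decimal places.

Values: 2, 3, 4, 5, 6, 7, 8
n = 73, Σfx = 353, mean = 4.8356
Σfx² = 1973
Σf(x − x̄)² = Σfx² − (Σfx)²/n = 1973 − 353²/73 = 266.0274
Population variance = 266.0274 / 73 = 3.6442

3.644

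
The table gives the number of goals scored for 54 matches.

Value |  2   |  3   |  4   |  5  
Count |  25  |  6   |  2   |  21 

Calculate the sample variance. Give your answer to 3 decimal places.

1.968

Values: 2, 3, 4, 5
n = 54, Σfx = 181, mean = 3.3519
Σfx² = 711
Σf(x − x̄)² = Σfx² − (Σfx)²/n = 711 − 181²/54 = 104.3148
Sample variance = 104.3148 / 53 = 1.9682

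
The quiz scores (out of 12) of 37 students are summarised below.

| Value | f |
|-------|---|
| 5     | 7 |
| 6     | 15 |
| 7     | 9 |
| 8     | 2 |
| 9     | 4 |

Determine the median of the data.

Cumulative frequencies: 7, 22, 31, 33, 37
n = 37, so the median is the value in position (n+1)/2 = 19.
Position 19 falls at value 6.

6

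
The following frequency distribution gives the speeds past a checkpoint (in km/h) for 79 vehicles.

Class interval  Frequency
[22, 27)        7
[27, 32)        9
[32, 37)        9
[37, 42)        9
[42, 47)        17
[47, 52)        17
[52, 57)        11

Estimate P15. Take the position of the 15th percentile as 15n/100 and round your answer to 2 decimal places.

Cumulative frequencies: 7, 16, 25, 34, 51, 68, 79
n = 79; position = 15n/100 = 11.85.
This falls in the class [27, 32): L = 27, F = 7, f = 9, h = 5.
15th percentile ≈ 27 + ((11.85 − 7) / 9) × 5 = 29.6944

29.69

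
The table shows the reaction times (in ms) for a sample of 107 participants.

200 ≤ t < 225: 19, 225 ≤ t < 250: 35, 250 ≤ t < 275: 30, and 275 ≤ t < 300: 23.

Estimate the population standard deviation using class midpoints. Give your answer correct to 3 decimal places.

25.421

Midpoints: 212.5, 237.5, 262.5, 287.5
n = 107, Σfm = 26837.5, mean = 250.8178
Σfm² = 6800468.75
Σf(m − x̄)² = Σfm² − (Σfm)²/n = 6800468.75 − 26837.5²/107 = 69147.1963
Population variance = 69147.1963 / 107 = 646.2355
Standard deviation = √646.2355 = 25.4212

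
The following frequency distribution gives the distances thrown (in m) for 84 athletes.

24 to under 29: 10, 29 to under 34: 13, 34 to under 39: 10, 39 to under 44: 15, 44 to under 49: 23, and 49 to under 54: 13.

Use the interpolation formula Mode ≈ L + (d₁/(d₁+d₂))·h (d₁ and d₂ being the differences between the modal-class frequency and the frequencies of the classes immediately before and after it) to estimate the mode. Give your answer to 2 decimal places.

46.22

Modal class: 44 to under 49 (highest frequency 23).
d₁ = 23 − 15 = 8, d₂ = 23 − 13 = 10
Mode ≈ 44 + (8/(8+10)) × 5 = 44 + 2.2222 = 46.2222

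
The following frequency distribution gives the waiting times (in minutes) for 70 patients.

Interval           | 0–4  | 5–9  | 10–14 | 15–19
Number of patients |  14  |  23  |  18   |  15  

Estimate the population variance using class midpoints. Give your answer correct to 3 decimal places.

Midpoints: 2, 7, 12, 17
n = 70, Σfm = 660, mean = 9.4286
Σfm² = 8110
Σf(m − x̄)² = Σfm² − (Σfm)²/n = 8110 − 660²/70 = 1887.1429
Population variance = 1887.1429 / 70 = 26.9592

26.959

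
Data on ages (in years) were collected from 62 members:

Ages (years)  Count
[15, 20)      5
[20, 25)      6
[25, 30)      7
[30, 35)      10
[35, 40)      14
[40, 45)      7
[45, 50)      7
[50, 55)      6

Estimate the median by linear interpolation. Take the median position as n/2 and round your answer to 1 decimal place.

36.1

Cumulative frequencies: 5, 11, 18, 28, 42, 49, 56, 62
n = 62; position = n/2 = 31.
This falls in the class [35, 40): L = 35, F = 28, f = 14, h = 5.
Median ≈ 35 + ((31 − 28) / 14) × 5 = 36.0714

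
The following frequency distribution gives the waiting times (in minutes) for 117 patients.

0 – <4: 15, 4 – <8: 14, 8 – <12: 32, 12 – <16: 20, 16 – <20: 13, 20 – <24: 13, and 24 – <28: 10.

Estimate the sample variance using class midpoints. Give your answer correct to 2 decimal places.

50.61

Midpoints: 2, 6, 10, 14, 18, 22, 26
n = 117, Σfm = 1494, mean = 12.7692
Σfm² = 24948
Σf(m − x̄)² = Σfm² − (Σfm)²/n = 24948 − 1494²/117 = 5870.7692
Sample variance = 5870.7692 / 116 = 50.6101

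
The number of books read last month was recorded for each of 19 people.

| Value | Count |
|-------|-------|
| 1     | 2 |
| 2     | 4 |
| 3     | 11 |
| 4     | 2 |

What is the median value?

Cumulative frequencies: 2, 6, 17, 19
n = 19, so the median is the value in position (n+1)/2 = 10.
Position 10 falls at value 3.

3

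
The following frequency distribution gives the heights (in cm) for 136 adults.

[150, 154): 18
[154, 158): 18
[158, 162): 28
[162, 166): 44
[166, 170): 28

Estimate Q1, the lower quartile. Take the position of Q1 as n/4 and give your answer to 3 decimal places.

Cumulative frequencies: 18, 36, 64, 108, 136
n = 136; position = n/4 = 34.
This falls in the class [154, 158): L = 154, F = 18, f = 18, h = 4.
Lower quartile ≈ 154 + ((34 − 18) / 18) × 4 = 157.5556

157.556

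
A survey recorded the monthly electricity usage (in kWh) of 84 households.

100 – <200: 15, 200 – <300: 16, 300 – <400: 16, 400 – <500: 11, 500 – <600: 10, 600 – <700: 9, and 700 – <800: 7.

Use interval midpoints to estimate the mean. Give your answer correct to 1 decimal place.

397.6

Midpoints: 150, 250, 350, 450, 550, 650, 750
Σfm = 15×150 + 16×250 + 16×350 + 11×450 + 10×550 + 9×650 + 7×750 = 33400
n = Σf = 84
Mean = 33400 / 84 = 397.6190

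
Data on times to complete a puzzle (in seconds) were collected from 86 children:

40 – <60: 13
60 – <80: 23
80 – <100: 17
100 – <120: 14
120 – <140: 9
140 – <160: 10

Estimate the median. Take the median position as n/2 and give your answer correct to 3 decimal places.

Cumulative frequencies: 13, 36, 53, 67, 76, 86
n = 86; position = n/2 = 43.
This falls in the class 80 – <100: L = 80, F = 36, f = 17, h = 20.
Median ≈ 80 + ((43 − 36) / 17) × 20 = 88.2353

88.235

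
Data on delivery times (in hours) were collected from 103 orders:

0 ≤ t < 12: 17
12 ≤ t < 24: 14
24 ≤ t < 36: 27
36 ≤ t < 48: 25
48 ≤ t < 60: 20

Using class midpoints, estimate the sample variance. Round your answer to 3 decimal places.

Midpoints: 6, 18, 30, 42, 54
n = 103, Σfm = 3294, mean = 31.9806
Σfm² = 131868
Σf(m − x̄)² = Σfm² − (Σfm)²/n = 131868 − 3294²/103 = 26523.9612
Sample variance = 26523.9612 / 102 = 260.0388

260.039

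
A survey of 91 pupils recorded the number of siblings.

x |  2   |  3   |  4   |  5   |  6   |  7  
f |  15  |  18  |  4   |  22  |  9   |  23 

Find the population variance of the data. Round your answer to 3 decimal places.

3.320

Values: 2, 3, 4, 5, 6, 7
n = 91, Σfx = 425, mean = 4.6703
Σfx² = 2287
Σf(x − x̄)² = Σfx² − (Σfx)²/n = 2287 − 425²/91 = 302.1099
Population variance = 302.1099 / 91 = 3.3199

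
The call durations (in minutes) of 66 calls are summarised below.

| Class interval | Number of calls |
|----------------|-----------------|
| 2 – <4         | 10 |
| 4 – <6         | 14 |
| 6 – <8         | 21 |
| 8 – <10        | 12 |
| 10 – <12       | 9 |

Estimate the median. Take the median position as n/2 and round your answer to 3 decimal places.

6.857

Cumulative frequencies: 10, 24, 45, 57, 66
n = 66; position = n/2 = 33.
This falls in the class 6 – <8: L = 6, F = 24, f = 21, h = 2.
Median ≈ 6 + ((33 − 24) / 21) × 2 = 6.8571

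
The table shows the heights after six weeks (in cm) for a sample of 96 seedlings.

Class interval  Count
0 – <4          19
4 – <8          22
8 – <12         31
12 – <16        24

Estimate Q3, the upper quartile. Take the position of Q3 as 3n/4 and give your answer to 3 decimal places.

Cumulative frequencies: 19, 41, 72, 96
n = 96; position = 3n/4 = 72.
This falls in the class 8 – <12: L = 8, F = 41, f = 31, h = 4.
Upper quartile ≈ 8 + ((72 − 41) / 31) × 4 = 12.0000

12.000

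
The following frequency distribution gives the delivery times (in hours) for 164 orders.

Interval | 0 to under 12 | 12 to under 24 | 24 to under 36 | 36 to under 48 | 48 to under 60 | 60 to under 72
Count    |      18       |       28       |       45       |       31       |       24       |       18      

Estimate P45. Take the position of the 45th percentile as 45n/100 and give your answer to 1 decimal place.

31.4

Cumulative frequencies: 18, 46, 91, 122, 146, 164
n = 164; position = 45n/100 = 73.8.
This falls in the class 24 to under 36: L = 24, F = 46, f = 45, h = 12.
45th percentile ≈ 24 + ((73.8 − 46) / 45) × 12 = 31.4133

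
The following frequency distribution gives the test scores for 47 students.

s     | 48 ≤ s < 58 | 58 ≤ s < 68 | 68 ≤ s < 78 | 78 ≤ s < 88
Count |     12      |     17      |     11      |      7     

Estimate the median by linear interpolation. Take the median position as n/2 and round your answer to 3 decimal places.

64.765

Cumulative frequencies: 12, 29, 40, 47
n = 47; position = n/2 = 23.5.
This falls in the class 58 ≤ s < 68: L = 58, F = 12, f = 17, h = 10.
Median ≈ 58 + ((23.5 − 12) / 17) × 10 = 64.7647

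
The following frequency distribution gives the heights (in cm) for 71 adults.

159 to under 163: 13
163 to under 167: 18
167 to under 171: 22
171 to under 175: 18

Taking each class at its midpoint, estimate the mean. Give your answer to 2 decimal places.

Midpoints: 161, 165, 169, 173
Σfm = 13×161 + 18×165 + 22×169 + 18×173 = 11895
n = Σf = 71
Mean = 11895 / 71 = 167.5352

167.54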